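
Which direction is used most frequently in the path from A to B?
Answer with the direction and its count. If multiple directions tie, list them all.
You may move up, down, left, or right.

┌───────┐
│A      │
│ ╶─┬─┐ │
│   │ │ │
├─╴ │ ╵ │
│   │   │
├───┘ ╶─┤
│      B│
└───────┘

Directions: right, right, right, down, down, left, down, right
Counts: {'right': 4, 'down': 3, 'left': 1}
Most common: right (4 times)

Solution:

┌───────┐
│A → → ↓│
│ ╶─┬─┐ │
│   │ │↓│
├─╴ │ ╵ │
│   │↓ ↲│
├───┘ ╶─┤
│    ↳ B│
└───────┘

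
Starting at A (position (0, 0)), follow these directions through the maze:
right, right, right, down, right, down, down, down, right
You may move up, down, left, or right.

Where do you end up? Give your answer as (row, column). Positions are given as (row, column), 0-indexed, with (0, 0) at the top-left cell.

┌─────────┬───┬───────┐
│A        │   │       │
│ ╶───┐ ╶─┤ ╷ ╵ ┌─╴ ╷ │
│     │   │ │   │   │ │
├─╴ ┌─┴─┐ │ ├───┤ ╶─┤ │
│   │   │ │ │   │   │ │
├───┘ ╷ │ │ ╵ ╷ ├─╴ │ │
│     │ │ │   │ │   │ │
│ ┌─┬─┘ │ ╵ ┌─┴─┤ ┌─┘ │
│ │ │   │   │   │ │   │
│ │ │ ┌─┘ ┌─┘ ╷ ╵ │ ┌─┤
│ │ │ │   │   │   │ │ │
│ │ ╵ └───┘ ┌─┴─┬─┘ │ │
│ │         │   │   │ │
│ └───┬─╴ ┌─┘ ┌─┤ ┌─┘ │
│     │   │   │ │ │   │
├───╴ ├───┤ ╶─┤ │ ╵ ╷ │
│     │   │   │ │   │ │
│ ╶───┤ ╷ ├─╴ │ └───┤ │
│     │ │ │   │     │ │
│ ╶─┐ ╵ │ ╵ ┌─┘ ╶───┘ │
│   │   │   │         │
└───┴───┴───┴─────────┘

Following directions step by step:
Start: (0, 0)
  right: (0, 0) → (0, 1)
  right: (0, 1) → (0, 2)
  right: (0, 2) → (0, 3)
  down: (0, 3) → (1, 3)
  right: (1, 3) → (1, 4)
  down: (1, 4) → (2, 4)
  down: (2, 4) → (3, 4)
  down: (3, 4) → (4, 4)
  right: (4, 4) → (4, 5)
Final position: (4, 5)

Path taken:

┌─────────┬───┬───────┐
│A → → ↓  │   │       │
│ ╶───┐ ╶─┤ ╷ ╵ ┌─╴ ╷ │
│     │↳ ↓│ │   │   │ │
├─╴ ┌─┴─┐ │ ├───┤ ╶─┤ │
│   │   │↓│ │   │   │ │
├───┘ ╷ │ │ ╵ ╷ ├─╴ │ │
│     │ │↓│   │ │   │ │
│ ┌─┬─┘ │ ╵ ┌─┴─┤ ┌─┘ │
│ │ │   │↳ B│   │ │   │
│ │ │ ┌─┘ ┌─┘ ╷ ╵ │ ┌─┤
│ │ │ │   │   │   │ │ │
│ │ ╵ └───┘ ┌─┴─┬─┘ │ │
│ │         │   │   │ │
│ └───┬─╴ ┌─┘ ┌─┤ ┌─┘ │
│     │   │   │ │ │   │
├───╴ ├───┤ ╶─┤ │ ╵ ╷ │
│     │   │   │ │   │ │
│ ╶───┤ ╷ ├─╴ │ └───┤ │
│     │ │ │   │     │ │
│ ╶─┐ ╵ │ ╵ ┌─┘ ╶───┘ │
│   │   │   │         │
└───┴───┴───┴─────────┘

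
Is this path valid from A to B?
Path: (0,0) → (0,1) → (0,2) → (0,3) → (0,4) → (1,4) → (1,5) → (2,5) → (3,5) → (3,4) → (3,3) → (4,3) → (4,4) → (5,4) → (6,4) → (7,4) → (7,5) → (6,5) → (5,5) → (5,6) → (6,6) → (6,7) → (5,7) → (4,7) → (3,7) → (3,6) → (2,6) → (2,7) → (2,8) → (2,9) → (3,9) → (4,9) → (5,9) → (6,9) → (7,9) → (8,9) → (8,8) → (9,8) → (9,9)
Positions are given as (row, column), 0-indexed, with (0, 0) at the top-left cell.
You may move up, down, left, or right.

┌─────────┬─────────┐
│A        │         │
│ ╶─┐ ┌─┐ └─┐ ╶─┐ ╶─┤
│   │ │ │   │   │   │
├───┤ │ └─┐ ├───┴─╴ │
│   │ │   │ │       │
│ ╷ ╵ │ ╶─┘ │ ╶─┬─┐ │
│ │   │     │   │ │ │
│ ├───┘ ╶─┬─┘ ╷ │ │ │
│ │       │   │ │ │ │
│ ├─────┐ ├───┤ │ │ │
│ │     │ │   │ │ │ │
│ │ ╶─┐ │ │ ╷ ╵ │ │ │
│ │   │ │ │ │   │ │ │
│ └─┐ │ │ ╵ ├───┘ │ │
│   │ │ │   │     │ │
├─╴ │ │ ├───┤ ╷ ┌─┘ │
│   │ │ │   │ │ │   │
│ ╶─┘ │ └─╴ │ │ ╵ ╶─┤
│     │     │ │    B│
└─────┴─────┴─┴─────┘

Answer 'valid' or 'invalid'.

Checking path validity:
Result: All consecutive moves are passable.

valid

Correct solution:

┌─────────┬─────────┐
│A → → → ↓│         │
│ ╶─┐ ┌─┐ └─┐ ╶─┐ ╶─┤
│   │ │ │↳ ↓│   │   │
├───┤ │ └─┐ ├───┴─╴ │
│   │ │   │↓│↱ → → ↓│
│ ╷ ╵ │ ╶─┘ │ ╶─┬─┐ │
│ │   │↓ ← ↲│↑ ↰│ │↓│
│ ├───┘ ╶─┬─┘ ╷ │ │ │
│ │    ↳ ↓│   │↑│ │↓│
│ ├─────┐ ├───┤ │ │ │
│ │     │↓│↱ ↓│↑│ │↓│
│ │ ╶─┐ │ │ ╷ ╵ │ │ │
│ │   │ │↓│↑│↳ ↑│ │↓│
│ └─┐ │ │ ╵ ├───┘ │ │
│   │ │ │↳ ↑│     │↓│
├─╴ │ │ ├───┤ ╷ ┌─┘ │
│   │ │ │   │ │ │↓ ↲│
│ ╶─┘ │ └─╴ │ │ ╵ ╶─┤
│     │     │ │  ↳ B│
└─────┴─────┴─┴─────┘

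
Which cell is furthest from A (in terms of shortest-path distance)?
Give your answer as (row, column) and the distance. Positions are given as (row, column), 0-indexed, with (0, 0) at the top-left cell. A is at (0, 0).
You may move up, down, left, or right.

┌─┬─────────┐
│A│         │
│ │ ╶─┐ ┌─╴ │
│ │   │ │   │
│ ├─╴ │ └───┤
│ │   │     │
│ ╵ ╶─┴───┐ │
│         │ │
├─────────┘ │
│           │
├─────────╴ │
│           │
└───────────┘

Computing BFS distances from A to all cells:
Furthest cell: (5, 0)
Distance: 23 steps

Path from A to the furthest cell:

┌─┬─────────┐
│A│↱ → ↓    │
│ │ ╶─┐ ┌─╴ │
│↓│↑ ↰│↓│   │
│ ├─╴ │ └───┤
│↓│↱ ↑│↳ → ↓│
│ ╵ ╶─┴───┐ │
│↳ ↑      │↓│
├─────────┘ │
│          ↓│
├─────────╴ │
│B ← ← ← ← ↲│
└───────────┘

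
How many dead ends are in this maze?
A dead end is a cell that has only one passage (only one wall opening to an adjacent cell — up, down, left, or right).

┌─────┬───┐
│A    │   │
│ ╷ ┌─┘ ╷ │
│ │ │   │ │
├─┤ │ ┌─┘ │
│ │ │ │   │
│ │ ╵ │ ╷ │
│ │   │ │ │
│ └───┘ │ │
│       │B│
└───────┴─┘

Checking each cell for number of passages:

Dead ends found at positions:
  (0, 2)
  (1, 0)
  (2, 0)
  (4, 4)
Total dead ends: 4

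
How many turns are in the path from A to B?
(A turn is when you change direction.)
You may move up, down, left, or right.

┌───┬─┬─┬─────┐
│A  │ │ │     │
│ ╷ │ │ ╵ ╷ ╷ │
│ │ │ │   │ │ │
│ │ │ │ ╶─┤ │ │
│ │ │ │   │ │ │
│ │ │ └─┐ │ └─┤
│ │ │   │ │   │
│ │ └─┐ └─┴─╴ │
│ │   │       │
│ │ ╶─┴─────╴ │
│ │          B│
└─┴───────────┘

Directions: right, down, down, down, down, down, right, right, right, right, right
Number of turns: 2

Solution:

┌───┬─┬─┬─────┐
│A ↓│ │ │     │
│ ╷ │ │ ╵ ╷ ╷ │
│ │↓│ │   │ │ │
│ │ │ │ ╶─┤ │ │
│ │↓│ │   │ │ │
│ │ │ └─┐ │ └─┤
│ │↓│   │ │   │
│ │ └─┐ └─┴─╴ │
│ │↓  │       │
│ │ ╶─┴─────╴ │
│ │↳ → → → → B│
└─┴───────────┘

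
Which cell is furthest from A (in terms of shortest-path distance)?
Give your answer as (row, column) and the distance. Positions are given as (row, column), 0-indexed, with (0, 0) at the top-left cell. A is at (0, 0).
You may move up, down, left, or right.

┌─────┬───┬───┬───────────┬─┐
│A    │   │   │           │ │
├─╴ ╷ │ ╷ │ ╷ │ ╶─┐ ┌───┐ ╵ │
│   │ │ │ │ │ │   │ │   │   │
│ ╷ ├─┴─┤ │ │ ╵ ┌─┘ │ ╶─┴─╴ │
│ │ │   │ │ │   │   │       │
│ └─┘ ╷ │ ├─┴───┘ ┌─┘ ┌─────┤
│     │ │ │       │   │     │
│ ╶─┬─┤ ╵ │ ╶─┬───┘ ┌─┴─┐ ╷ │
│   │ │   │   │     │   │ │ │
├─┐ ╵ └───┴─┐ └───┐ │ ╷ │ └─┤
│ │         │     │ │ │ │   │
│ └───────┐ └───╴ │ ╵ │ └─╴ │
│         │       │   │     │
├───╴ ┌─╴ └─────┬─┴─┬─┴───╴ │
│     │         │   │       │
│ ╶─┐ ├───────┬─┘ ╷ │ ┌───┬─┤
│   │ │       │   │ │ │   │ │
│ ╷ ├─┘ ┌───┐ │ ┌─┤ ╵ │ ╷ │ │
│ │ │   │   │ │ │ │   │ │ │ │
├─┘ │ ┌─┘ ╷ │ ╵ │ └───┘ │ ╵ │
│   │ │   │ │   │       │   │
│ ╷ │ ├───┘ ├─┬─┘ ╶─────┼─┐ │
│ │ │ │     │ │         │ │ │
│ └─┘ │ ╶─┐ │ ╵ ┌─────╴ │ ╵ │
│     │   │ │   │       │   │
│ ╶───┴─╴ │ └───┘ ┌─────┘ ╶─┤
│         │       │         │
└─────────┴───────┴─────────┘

Computing BFS distances from A to all cells:
Furthest cell: (13, 9)
Distance: 118 steps

Path from A to the furthest cell:

┌─────┬───┬───┬───────────┬─┐
│A ↓  │   │   │    ↱ → → ↓│ │
├─╴ ╷ │ ╷ │ ╷ │ ╶─┐ ┌───┐ ╵ │
│↓ ↲│ │ │ │ │ │   │↑│   │↳ ↓│
│ ╷ ├─┴─┤ │ │ ╵ ┌─┘ │ ╶─┴─╴ │
│↓│ │   │ │ │   │↱ ↑│↓ ← ← ↲│
│ └─┘ ╷ │ ├─┴───┘ ┌─┘ ┌─────┤
│↓    │ │ │↱ → → ↑│↓ ↲│     │
│ ╶─┬─┤ ╵ │ ╶─┬───┘ ┌─┴─┐ ╷ │
│↳ ↓│ │   │↑ ↰│    ↓│↱ ↓│ │ │
├─┐ ╵ └───┴─┐ └───┐ │ ╷ │ └─┤
│ │↳ → → → ↓│↑ ← ↰│↓│↑│↓│   │
│ └───────┐ └───╴ │ ╵ │ └─╴ │
│         │↳ → → ↑│↳ ↑│↳ → ↓│
├───╴ ┌─╴ └─────┬─┴─┬─┴───╴ │
│     │         │↓ ↰│↓ ← ← ↲│
│ ╶─┐ ├───────┬─┘ ╷ │ ┌───┬─┤
│   │ │↓ ← ← ↰│↓ ↲│↑│↓│↱ ↓│ │
│ ╷ ├─┘ ┌───┐ │ ┌─┤ ╵ │ ╷ │ │
│ │ │↓ ↲│   │↑│↓│ │↑ ↲│↑│↓│ │
├─┘ │ ┌─┘ ╷ │ ╵ │ └───┘ │ ╵ │
│   │↓│   │ │↑ ↲│↱ → → ↑│↳ ↓│
│ ╷ │ ├───┘ ├─┬─┘ ╶─────┼─┐ │
│ │ │↓│↱ → ↓│ │  ↑ ← ← ↰│ │↓│
│ └─┘ │ ╶─┐ │ ╵ ┌─────╴ │ ╵ │
│↓ ← ↲│↑ ↰│↓│   │↱ → → ↑│↓ ↲│
│ ╶───┴─╴ │ └───┘ ┌─────┘ ╶─┤
│↳ → → → ↑│↳ → → ↑│B ← ← ↲  │
└─────────┴───────┴─────────┘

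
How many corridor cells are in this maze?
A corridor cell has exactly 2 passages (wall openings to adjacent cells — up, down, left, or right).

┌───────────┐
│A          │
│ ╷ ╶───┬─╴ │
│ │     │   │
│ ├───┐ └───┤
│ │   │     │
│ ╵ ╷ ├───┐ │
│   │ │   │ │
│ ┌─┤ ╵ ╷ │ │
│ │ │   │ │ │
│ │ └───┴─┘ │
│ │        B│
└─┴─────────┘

Counting cells with exactly 2 passages:
Total corridor cells: 30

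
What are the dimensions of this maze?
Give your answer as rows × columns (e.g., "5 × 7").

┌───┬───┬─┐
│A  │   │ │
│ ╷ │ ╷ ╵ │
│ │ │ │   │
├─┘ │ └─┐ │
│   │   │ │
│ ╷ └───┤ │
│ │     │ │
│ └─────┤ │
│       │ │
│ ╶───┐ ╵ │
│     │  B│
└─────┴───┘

Counting the maze dimensions:
Rows (vertical): 6
Columns (horizontal): 5
Dimensions: 6 × 5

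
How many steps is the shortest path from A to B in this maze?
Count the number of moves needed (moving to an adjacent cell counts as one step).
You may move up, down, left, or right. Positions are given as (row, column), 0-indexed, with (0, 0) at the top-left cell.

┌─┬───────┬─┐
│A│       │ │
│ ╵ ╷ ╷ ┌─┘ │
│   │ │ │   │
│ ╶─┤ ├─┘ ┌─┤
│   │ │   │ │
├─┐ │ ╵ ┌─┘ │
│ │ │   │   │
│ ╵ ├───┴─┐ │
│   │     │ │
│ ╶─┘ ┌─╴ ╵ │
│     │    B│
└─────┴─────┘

Using BFS to find shortest path:
Start: (0, 0), End: (5, 5)
Path found:
(0,0) → (1,0) → (2,0) → (2,1) → (3,1) → (4,1) → (4,0) → (5,0) → (5,1) → (5,2) → (4,2) → (4,3) → (4,4) → (5,4) → (5,5)
Number of steps: 14

Solution:

┌─┬───────┬─┐
│A│       │ │
│ ╵ ╷ ╷ ┌─┘ │
│↓  │ │ │   │
│ ╶─┤ ├─┘ ┌─┤
│↳ ↓│ │   │ │
├─┐ │ ╵ ┌─┘ │
│ │↓│   │   │
│ ╵ ├───┴─┐ │
│↓ ↲│↱ → ↓│ │
│ ╶─┘ ┌─╴ ╵ │
│↳ → ↑│  ↳ B│
└─────┴─────┘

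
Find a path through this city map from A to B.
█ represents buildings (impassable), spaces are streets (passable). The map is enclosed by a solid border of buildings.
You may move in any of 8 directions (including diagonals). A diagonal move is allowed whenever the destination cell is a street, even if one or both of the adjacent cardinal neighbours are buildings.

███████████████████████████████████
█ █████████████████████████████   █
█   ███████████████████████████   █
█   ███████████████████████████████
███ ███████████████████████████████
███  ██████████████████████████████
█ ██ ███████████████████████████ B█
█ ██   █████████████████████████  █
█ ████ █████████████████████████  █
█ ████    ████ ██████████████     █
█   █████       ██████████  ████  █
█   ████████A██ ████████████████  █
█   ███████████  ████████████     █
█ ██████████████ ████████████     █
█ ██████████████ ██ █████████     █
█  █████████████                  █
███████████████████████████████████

Finding the shortest path from A to B:
Movement: 8-directional
Path length: 27 steps
Directions: up-right → right → down-right → down → down-right → down → down-right → right → right → right → right → right → right → right → right → right → right → right → up-right → up-right → up-right → up-right → up → up → up → up → up-right

Solution:

███████████████████████████████████
█ █████████████████████████████   █
█   ███████████████████████████   █
█   ███████████████████████████████
███ ███████████████████████████████
███  ██████████████████████████████
█ ██ ███████████████████████████ B█
█ ██   █████████████████████████↗ █
█ ████ █████████████████████████↑ █
█ ████    ████ ██████████████   ↑ █
█   █████    →↘ ██████████  ████↑ █
█   ████████A██↓████████████████↑ █
█   ███████████↘ ████████████  ↗  █
█ ██████████████↓████████████ ↗   █
█ ██████████████↘██ █████████↗    █
█  █████████████ →→→→→→→→→→→↗     █
███████████████████████████████████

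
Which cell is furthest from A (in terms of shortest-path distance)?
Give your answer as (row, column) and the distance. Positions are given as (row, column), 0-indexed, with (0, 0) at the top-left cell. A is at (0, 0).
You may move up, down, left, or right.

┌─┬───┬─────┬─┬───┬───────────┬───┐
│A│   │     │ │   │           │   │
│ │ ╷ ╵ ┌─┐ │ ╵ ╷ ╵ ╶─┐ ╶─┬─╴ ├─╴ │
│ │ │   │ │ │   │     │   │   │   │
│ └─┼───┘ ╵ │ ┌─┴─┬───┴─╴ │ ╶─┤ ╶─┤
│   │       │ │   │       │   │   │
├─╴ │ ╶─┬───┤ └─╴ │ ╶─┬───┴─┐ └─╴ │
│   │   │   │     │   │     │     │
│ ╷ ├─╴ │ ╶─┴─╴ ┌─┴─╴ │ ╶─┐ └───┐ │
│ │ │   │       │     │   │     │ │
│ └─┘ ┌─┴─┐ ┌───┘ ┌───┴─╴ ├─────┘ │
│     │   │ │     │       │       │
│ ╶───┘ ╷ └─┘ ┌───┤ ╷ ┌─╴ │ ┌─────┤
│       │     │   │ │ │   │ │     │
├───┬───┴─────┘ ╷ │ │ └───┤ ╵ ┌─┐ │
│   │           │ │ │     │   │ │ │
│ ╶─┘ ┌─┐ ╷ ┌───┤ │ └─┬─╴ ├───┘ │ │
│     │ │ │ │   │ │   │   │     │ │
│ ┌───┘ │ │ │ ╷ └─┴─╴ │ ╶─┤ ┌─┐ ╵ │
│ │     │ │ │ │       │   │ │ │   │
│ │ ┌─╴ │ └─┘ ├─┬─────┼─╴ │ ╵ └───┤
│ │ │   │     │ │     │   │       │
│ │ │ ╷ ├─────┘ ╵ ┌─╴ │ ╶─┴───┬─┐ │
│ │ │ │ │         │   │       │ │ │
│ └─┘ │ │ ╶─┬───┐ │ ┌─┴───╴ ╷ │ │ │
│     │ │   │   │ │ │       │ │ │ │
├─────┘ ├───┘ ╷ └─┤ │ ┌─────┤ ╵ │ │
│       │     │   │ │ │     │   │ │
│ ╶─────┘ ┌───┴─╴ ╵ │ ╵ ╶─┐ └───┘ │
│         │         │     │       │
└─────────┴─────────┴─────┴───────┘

Computing BFS distances from A to all cells:
Furthest cell: (12, 5)
Distance: 161 steps

Path from A to the furthest cell:

┌─┬───┬─────┬─┬───┬───────────┬───┐
│A│   │     │ │   │    ↱ → → ↓│   │
│ │ ╷ ╵ ┌─┐ │ ╵ ╷ ╵ ╶─┐ ╶─┬─╴ ├─╴ │
│↓│ │   │ │ │   │     │↑ ↰│↓ ↲│   │
│ └─┼───┘ ╵ │ ┌─┴─┬───┴─╴ │ ╶─┤ ╶─┤
│↳ ↓│       │ │   │↱ → → ↑│↳ ↓│   │
├─╴ │ ╶─┬───┤ └─╴ │ ╶─┬───┴─┐ └─╴ │
│↓ ↲│   │   │     │↑ ↰│     │↳ → ↓│
│ ╷ ├─╴ │ ╶─┴─╴ ┌─┴─╴ │ ╶─┐ └───┐ │
│↓│ │   │       │↱ → ↑│   │     │↓│
│ └─┘ ┌─┴─┐ ┌───┘ ┌───┴─╴ ├─────┘ │
│↓    │↱ ↓│ │↱ → ↑│↓ ↰    │↓ ← ← ↲│
│ ╶───┘ ╷ └─┘ ┌───┤ ╷ ┌─╴ │ ┌─────┤
│↳ → → ↑│↳ → ↑│   │↓│↑│   │↓│↱ → ↓│
├───┬───┴─────┘ ╷ │ │ └───┤ ╵ ┌─┐ │
│   │↓ ← ↰      │ │↓│↑ ← ↰│↳ ↑│ │↓│
│ ╶─┘ ┌─┐ ╷ ┌───┤ │ └─┬─╴ ├───┘ │ │
│↓ ← ↲│ │↑│ │↓ ↰│ │↳ ↓│↱ ↑│↓ ← ↰│↓│
│ ┌───┘ │ │ │ ╷ └─┴─╴ │ ╶─┤ ┌─┐ ╵ │
│↓│     │↑│ │↓│↑ ← ← ↲│↑ ↰│↓│ │↑ ↲│
│ │ ┌─╴ │ └─┘ ├─┬─────┼─╴ │ ╵ └───┤
│↓│ │↱ ↓│↑ ← ↲│ │↓ ← ↰│↱ ↑│↳ → → ↓│
│ │ │ ╷ ├─────┘ ╵ ┌─╴ │ ╶─┴───┬─┐ │
│↓│ │↑│↓│↓ ← ← ← ↲│↱ ↑│↑ ← ↰  │ │↓│
│ └─┘ │ │ ╶─┬───┐ │ ┌─┴───╴ ╷ │ │ │
│↳ → ↑│↓│↳ B│↱ ↓│ │↑│↱ → → ↑│ │ │↓│
├─────┘ ├───┘ ╷ └─┤ │ ┌─────┤ ╵ │ │
│↓ ← ← ↲│↱ → ↑│↳ ↓│↑│↑│↓ ← ↰│   │↓│
│ ╶─────┘ ┌───┴─╴ ╵ │ ╵ ╶─┐ └───┘ │
│↳ → → → ↑│      ↳ ↑│↑ ↲  │↑ ← ← ↲│
└─────────┴─────────┴─────┴───────┘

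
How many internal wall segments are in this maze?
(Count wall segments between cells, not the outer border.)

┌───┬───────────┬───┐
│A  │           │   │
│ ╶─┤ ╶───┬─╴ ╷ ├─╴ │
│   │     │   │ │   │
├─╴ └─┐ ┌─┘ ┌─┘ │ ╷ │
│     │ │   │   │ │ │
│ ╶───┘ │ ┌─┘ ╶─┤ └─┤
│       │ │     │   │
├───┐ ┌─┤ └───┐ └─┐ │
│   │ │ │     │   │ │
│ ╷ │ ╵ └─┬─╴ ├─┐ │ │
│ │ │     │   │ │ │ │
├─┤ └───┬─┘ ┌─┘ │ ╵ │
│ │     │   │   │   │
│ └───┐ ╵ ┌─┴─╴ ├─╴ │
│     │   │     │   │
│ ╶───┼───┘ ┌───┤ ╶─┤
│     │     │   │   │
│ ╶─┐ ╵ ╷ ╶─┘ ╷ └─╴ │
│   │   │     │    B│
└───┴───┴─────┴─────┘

Counting internal wall segments:
Total internal walls: 81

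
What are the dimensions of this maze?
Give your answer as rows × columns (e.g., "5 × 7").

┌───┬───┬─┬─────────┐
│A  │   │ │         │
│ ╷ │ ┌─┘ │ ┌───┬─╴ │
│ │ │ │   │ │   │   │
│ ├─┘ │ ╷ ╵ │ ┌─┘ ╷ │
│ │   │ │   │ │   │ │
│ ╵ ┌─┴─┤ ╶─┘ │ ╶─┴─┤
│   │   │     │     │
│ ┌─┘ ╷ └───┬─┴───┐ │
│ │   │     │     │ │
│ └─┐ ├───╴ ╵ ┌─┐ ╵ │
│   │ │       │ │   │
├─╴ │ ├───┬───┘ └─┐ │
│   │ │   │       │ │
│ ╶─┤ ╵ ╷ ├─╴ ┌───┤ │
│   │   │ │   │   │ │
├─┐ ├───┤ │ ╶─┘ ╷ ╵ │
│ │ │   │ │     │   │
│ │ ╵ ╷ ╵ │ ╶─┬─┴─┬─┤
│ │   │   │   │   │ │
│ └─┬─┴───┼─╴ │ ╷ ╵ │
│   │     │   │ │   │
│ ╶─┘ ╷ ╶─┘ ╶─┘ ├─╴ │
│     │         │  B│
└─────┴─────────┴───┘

Counting the maze dimensions:
Rows (vertical): 12
Columns (horizontal): 10
Dimensions: 12 × 10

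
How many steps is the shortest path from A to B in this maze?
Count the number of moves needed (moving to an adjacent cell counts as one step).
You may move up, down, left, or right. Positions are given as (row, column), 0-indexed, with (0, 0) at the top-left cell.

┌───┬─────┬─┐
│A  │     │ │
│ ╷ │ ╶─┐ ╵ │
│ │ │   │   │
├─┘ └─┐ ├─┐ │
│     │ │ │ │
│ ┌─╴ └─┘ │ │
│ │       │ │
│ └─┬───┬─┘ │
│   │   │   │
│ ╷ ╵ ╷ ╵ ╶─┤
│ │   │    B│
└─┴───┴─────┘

Using BFS to find shortest path:
Start: (0, 0), End: (5, 5)
Path found:
(0,0) → (0,1) → (1,1) → (2,1) → (2,0) → (3,0) → (4,0) → (4,1) → (5,1) → (5,2) → (4,2) → (4,3) → (5,3) → (5,4) → (5,5)
Number of steps: 14

Solution:

┌───┬─────┬─┐
│A ↓│     │ │
│ ╷ │ ╶─┐ ╵ │
│ │↓│   │   │
├─┘ └─┐ ├─┐ │
│↓ ↲  │ │ │ │
│ ┌─╴ └─┘ │ │
│↓│       │ │
│ └─┬───┬─┘ │
│↳ ↓│↱ ↓│   │
│ ╷ ╵ ╷ ╵ ╶─┤
│ │↳ ↑│↳ → B│
└─┴───┴─────┘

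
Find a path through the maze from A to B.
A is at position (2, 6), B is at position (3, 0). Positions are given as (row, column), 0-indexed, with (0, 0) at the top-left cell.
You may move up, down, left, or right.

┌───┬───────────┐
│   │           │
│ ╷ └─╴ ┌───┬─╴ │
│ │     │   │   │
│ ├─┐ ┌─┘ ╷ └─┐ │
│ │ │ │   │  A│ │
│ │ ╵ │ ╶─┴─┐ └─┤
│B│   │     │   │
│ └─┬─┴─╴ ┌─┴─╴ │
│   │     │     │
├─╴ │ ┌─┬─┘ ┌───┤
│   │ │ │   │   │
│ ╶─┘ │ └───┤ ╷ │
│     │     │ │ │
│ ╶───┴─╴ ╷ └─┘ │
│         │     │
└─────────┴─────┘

Finding the shortest path from (2, 6) to (3, 0):
Path length: 19 steps
Directions: left → up → left → down → left → down → right → down → left → left → down → down → left → left → up → right → up → left → up

Solution:

┌───┬───────────┐
│   │           │
│ ╷ └─╴ ┌───┬─╴ │
│ │     │↓ ↰│   │
│ ├─┐ ┌─┘ ╷ └─┐ │
│ │ │ │↓ ↲│↑ A│ │
│ │ ╵ │ ╶─┴─┐ └─┤
│B│   │↳ ↓  │   │
│ └─┬─┴─╴ ┌─┴─╴ │
│↑ ↰│↓ ← ↲│     │
├─╴ │ ┌─┬─┘ ┌───┤
│↱ ↑│↓│ │   │   │
│ ╶─┘ │ └───┤ ╷ │
│↑ ← ↲│     │ │ │
│ ╶───┴─╴ ╷ └─┘ │
│         │     │
└─────────┴─────┘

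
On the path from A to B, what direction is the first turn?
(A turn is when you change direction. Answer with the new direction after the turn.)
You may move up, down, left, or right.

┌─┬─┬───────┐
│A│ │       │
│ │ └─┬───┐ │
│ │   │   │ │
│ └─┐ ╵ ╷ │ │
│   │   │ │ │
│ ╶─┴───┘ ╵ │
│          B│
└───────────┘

Directions: down, down, down, right, right, right, right, right
First turn direction: right

Solution:

┌─┬─┬───────┐
│A│ │       │
│ │ └─┬───┐ │
│↓│   │   │ │
│ └─┐ ╵ ╷ │ │
│↓  │   │ │ │
│ ╶─┴───┘ ╵ │
│↳ → → → → B│
└───────────┘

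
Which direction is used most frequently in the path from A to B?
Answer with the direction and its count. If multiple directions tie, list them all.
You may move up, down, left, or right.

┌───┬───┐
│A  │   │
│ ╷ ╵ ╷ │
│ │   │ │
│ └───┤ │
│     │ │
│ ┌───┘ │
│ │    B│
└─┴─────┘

Directions: right, down, right, up, right, down, down, down
Counts: {'right': 3, 'down': 4, 'up': 1}
Most common: down (4 times)

Solution:

┌───┬───┐
│A ↓│↱ ↓│
│ ╷ ╵ ╷ │
│ │↳ ↑│↓│
│ └───┤ │
│     │↓│
│ ┌───┘ │
│ │    B│
└─┴─────┘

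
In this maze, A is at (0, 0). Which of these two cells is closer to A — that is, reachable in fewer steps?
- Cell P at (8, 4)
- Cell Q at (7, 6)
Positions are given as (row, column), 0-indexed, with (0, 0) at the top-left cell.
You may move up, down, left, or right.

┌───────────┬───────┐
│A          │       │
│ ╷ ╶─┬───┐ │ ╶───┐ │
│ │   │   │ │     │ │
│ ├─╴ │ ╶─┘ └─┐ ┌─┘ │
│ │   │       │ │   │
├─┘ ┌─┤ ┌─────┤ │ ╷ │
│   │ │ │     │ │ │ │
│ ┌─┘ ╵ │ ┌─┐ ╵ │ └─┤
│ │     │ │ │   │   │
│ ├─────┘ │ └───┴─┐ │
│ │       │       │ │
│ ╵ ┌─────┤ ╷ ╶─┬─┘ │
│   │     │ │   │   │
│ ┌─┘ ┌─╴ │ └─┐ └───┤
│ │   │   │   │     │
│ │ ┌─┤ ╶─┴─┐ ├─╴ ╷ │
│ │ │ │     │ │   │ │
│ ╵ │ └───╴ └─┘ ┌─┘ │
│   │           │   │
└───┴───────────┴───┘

Shortest path A → P at (8, 4): 24 steps
Shortest path A → Q at (7, 6): 39 steps

P is closer (24 steps vs 39 steps).

Path to P:

┌───────────┬───────┐
│A ↓        │       │
│ ╷ ╶─┬───┐ │ ╶───┐ │
│ │↳ ↓│   │ │     │ │
│ ├─╴ │ ╶─┘ └─┐ ┌─┘ │
│ │↓ ↲│       │ │   │
├─┘ ┌─┤ ┌─────┤ │ ╷ │
│↓ ↲│ │ │     │ │ │ │
│ ┌─┘ ╵ │ ┌─┐ ╵ │ └─┤
│↓│     │ │ │   │   │
│ ├─────┘ │ └───┴─┐ │
│↓│       │       │ │
│ ╵ ┌─────┤ ╷ ╶─┬─┘ │
│↓  │↱ → ↓│ │   │   │
│ ┌─┘ ┌─╴ │ └─┐ └───┤
│↓│↱ ↑│↓ ↲│   │     │
│ │ ┌─┤ ╶─┴─┐ ├─╴ ╷ │
│↓│↑│ │↳ P  │ │   │ │
│ ╵ │ └───╴ └─┘ ┌─┘ │
│↳ ↑│           │   │
└───┴───────────┴───┘

Path to Q:

┌───────────┬───────┐
│A ↓        │       │
│ ╷ ╶─┬───┐ │ ╶───┐ │
│ │↳ ↓│   │ │     │ │
│ ├─╴ │ ╶─┘ └─┐ ┌─┘ │
│ │↓ ↲│       │ │   │
├─┘ ┌─┤ ┌─────┤ │ ╷ │
│↓ ↲│ │ │     │ │ │ │
│ ┌─┘ ╵ │ ┌─┐ ╵ │ └─┤
│↓│     │ │ │   │   │
│ ├─────┘ │ └───┴─┐ │
│↓│       │↓ ↰    │ │
│ ╵ ┌─────┤ ╷ ╶─┬─┘ │
│↓  │↱ → ↓│↓│↑ ↰│   │
│ ┌─┘ ┌─╴ │ └─┐ └───┤
│↓│↱ ↑│↓ ↲│↳ Q│↑ ↰  │
│ │ ┌─┤ ╶─┴─┐ ├─╴ ╷ │
│↓│↑│ │↳ → ↓│ │↱ ↑│ │
│ ╵ │ └───╴ └─┘ ┌─┘ │
│↳ ↑│      ↳ → ↑│   │
└───┴───────────┴───┘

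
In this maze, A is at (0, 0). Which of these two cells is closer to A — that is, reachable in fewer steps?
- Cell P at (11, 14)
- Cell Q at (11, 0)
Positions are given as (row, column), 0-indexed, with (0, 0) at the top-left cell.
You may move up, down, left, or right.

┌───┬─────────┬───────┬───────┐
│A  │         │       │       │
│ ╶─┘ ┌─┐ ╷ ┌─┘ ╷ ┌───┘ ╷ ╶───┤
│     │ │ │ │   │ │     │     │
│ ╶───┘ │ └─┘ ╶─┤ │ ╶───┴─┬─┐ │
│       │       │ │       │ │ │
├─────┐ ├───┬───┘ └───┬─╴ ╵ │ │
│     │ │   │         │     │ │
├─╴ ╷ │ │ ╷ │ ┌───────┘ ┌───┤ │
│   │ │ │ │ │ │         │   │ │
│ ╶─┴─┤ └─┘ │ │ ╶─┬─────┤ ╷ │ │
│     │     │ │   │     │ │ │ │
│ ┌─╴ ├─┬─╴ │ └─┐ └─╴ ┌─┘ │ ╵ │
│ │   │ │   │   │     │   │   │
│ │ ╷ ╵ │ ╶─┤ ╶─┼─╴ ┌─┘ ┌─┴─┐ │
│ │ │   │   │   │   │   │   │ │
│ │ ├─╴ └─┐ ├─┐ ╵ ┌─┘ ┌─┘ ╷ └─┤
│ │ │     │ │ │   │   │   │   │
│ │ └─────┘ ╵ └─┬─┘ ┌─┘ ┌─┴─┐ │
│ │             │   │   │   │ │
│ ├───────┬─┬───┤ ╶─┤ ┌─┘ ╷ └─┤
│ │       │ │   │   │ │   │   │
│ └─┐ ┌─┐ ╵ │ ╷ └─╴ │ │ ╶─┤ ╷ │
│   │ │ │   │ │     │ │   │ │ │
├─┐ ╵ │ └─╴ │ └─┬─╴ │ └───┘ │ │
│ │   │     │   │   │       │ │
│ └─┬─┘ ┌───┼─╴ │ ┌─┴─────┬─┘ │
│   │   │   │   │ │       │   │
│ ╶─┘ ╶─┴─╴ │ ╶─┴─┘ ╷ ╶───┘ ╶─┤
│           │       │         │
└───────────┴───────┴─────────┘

Shortest path A → P at (11, 14): 95 steps
Shortest path A → Q at (11, 0): 33 steps

Q is closer (33 steps vs 95 steps).

Path to P:

┌───┬─────────┬───────┬───────┐
│A  │↱ → ↓    │↱ ↓    │↱ ↓    │
│ ╶─┘ ┌─┐ ╷ ┌─┘ ╷ ┌───┘ ╷ ╶───┤
│↳ → ↑│ │↓│ │↱ ↑│↓│↱ → ↑│↳ → ↓│
│ ╶───┘ │ └─┘ ╶─┤ │ ╶───┴─┬─┐ │
│       │↳ → ↑  │↓│↑ ← ← ↰│ │↓│
├─────┐ ├───┬───┘ └───┬─╴ ╵ │ │
│     │ │   │↓ ← ↲    │↱ ↑  │↓│
├─╴ ╷ │ │ ╷ │ ┌───────┘ ┌───┤ │
│   │ │ │ │ │↓│↱ → → → ↑│↓ ↰│↓│
│ ╶─┴─┤ └─┘ │ │ ╶─┬─────┤ ╷ │ │
│     │     │↓│↑ ↰│     │↓│↑│↓│
│ ┌─╴ ├─┬─╴ │ └─┐ └─╴ ┌─┘ │ ╵ │
│ │   │ │   │↓  │↑ ↰  │↓ ↲│↑ ↲│
│ │ ╷ ╵ │ ╶─┤ ╶─┼─╴ ┌─┘ ┌─┴─┐ │
│ │ │   │   │↳ ↓│↱ ↑│↓ ↲│   │ │
│ │ ├─╴ └─┐ ├─┐ ╵ ┌─┘ ┌─┘ ╷ └─┤
│ │ │     │ │ │↳ ↑│↓ ↲│   │   │
│ │ └─────┘ ╵ └─┬─┘ ┌─┘ ┌─┴─┐ │
│ │             │↓ ↲│   │   │ │
│ ├───────┬─┬───┤ ╶─┤ ┌─┘ ╷ └─┤
│ │       │ │↓ ↰│↳ ↓│ │   │   │
│ └─┐ ┌─┐ ╵ │ ╷ └─╴ │ │ ╶─┤ ╷ │
│   │ │ │   │↓│↑ ← ↲│ │   │ │P│
├─┐ ╵ │ └─╴ │ └─┬─╴ │ └───┘ │ │
│ │   │     │↳ ↓│   │       │↑│
│ └─┬─┘ ┌───┼─╴ │ ┌─┴─────┬─┘ │
│   │   │   │↓ ↲│ │↱ ↓    │↱ ↑│
│ ╶─┘ ╶─┴─╴ │ ╶─┴─┘ ╷ ╶───┘ ╶─┤
│           │↳ → → ↑│↳ → → ↑  │
└───────────┴───────┴─────────┘

Path to Q:

┌───┬─────────┬───────┬───────┐
│A  │         │       │       │
│ ╶─┘ ┌─┐ ╷ ┌─┘ ╷ ┌───┘ ╷ ╶───┤
│↓    │ │ │ │   │ │     │     │
│ ╶───┘ │ └─┘ ╶─┤ │ ╶───┴─┬─┐ │
│↳ → → ↓│       │ │       │ │ │
├─────┐ ├───┬───┘ └───┬─╴ ╵ │ │
│     │↓│   │         │     │ │
├─╴ ╷ │ │ ╷ │ ┌───────┘ ┌───┤ │
│   │ │↓│ │ │ │         │   │ │
│ ╶─┴─┤ └─┘ │ │ ╶─┬─────┤ ╷ │ │
│↓ ← ↰│↳ → ↓│ │   │     │ │ │ │
│ ┌─╴ ├─┬─╴ │ └─┐ └─╴ ┌─┘ │ ╵ │
│↓│↱ ↑│ │↓ ↲│   │     │   │   │
│ │ ╷ ╵ │ ╶─┤ ╶─┼─╴ ┌─┘ ┌─┴─┐ │
│↓│↑│   │↳ ↓│   │   │   │   │ │
│ │ ├─╴ └─┐ ├─┐ ╵ ┌─┘ ┌─┘ ╷ └─┤
│↓│↑│     │↓│ │   │   │   │   │
│ │ └─────┘ ╵ └─┬─┘ ┌─┘ ┌─┴─┐ │
│↓│↑ ← ← ← ↲    │   │   │   │ │
│ ├───────┬─┬───┤ ╶─┤ ┌─┘ ╷ └─┤
│↓│       │ │   │   │ │   │   │
│ └─┐ ┌─┐ ╵ │ ╷ └─╴ │ │ ╶─┤ ╷ │
│Q  │ │ │   │ │     │ │   │ │ │
├─┐ ╵ │ └─╴ │ └─┬─╴ │ └───┘ │ │
│ │   │     │   │   │       │ │
│ └─┬─┘ ┌───┼─╴ │ ┌─┴─────┬─┘ │
│   │   │   │   │ │       │   │
│ ╶─┘ ╶─┴─╴ │ ╶─┴─┘ ╷ ╶───┘ ╶─┤
│           │       │         │
└───────────┴───────┴─────────┘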